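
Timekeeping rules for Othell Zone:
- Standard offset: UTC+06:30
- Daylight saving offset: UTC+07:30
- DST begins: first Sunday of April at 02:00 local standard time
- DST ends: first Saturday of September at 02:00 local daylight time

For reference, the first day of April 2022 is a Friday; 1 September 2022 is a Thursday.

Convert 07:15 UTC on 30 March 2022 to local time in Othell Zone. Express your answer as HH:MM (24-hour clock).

13:45

1 April 2022 is a Friday, so the first Sunday is April 3.
1 September 2022 is a Thursday, so the first Saturday is September 3.
At the standard offset (UTC+06:30), 07:15 UTC + 6h30m = 13:45 Othell Zone standard time.
Daylight saving runs 3 April – 3 September; the standard-time date in Othell Zone, 30 March 2022, is outside that window, so Othell Zone is on standard time at UTC+06:30.
07:15 UTC + 6h30m = 13:45 local.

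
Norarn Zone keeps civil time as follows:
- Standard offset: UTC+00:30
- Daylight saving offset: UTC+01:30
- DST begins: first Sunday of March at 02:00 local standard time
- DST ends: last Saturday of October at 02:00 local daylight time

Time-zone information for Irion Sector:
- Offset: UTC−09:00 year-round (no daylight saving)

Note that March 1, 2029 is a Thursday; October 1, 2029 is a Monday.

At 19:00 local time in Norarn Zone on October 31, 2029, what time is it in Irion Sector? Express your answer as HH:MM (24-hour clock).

1 March 2029 is a Thursday, so the first Sunday is March 4.
1 October 2029 is a Monday, so Saturdays fall on 6, 13, 20, 27; the last is October 27.
October 31, 2029 does not fall between 4 March and 27 October, so daylight saving is not in effect and Norarn Zone is at UTC+00:30.
19:00 Norarn Zone − 0h30m = 18:30 UTC.
Irion Sector stays on UTC−09:00 all year.
18:30 UTC − 9h = 09:30 Irion Sector.

09:30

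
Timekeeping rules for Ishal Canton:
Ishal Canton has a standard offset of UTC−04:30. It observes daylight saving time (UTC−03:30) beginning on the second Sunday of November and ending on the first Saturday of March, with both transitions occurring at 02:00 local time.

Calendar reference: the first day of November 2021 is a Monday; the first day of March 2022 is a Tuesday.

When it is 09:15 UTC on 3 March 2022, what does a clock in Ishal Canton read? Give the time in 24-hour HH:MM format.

1 November 2021 is a Monday, so the first Sunday is November 7 and the second is November 14.
1 March 2022 is a Tuesday, so the first Saturday is March 5.
At the standard offset (UTC−04:30), 09:15 UTC − 4h30m = 04:45 Ishal Canton standard time.
The standard-time date in Ishal Canton, 3 March 2022, lies within the daylight-saving period (14 November 2021 – 5 March 2022), so Ishal Canton is on daylight time, UTC−03:30.
09:15 UTC − 3h30m = 05:45 local.

05:45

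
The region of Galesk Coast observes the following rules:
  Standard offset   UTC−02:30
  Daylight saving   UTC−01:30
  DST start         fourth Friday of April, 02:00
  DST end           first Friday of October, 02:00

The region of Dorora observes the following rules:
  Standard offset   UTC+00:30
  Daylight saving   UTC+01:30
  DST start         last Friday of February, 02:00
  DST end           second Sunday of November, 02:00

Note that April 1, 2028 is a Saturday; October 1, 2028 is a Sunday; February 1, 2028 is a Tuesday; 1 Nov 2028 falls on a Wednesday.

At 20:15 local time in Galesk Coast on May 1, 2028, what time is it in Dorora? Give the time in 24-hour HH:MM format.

23:15

1 April 2028 is a Saturday, so the first Friday is April 7 and the fourth is April 28.
1 October 2028 is a Sunday, so the first Friday is October 6.
May 1, 2028 falls between 28 April and 6 October, so daylight saving is in effect and Galesk Coast is at UTC−01:30.
20:15 Galesk Coast + 1h30m = 21:45 UTC.
1 February 2028 is a Tuesday, so Fridays fall on 4, 11, 18, 25; the last is February 25.
1 November 2028 is a Wednesday, so the first Sunday is November 5 and the second is November 12.
At the standard offset (UTC+00:30), 21:45 UTC + 0h30m = 22:15 Dorora standard time.
The standard-time date in Dorora, May 1, 2028, falls between 25 February and 12 November, so daylight saving is in effect and Dorora is at UTC+01:30.
21:45 UTC + 1h30m = 23:15 Dorora.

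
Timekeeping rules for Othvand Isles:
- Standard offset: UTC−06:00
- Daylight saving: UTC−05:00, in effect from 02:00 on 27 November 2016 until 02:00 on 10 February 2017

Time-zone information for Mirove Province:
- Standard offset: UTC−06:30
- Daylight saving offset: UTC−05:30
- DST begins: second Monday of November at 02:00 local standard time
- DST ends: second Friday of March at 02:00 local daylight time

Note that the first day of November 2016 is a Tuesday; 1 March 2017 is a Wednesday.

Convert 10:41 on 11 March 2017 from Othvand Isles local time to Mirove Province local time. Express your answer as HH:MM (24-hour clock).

Daylight saving runs 27 November 2016 – 10 February 2017; 11 March 2017 is outside that window, so Othvand Isles is on standard time at UTC−06:00.
10:41 Othvand Isles + 6h = 16:41 UTC.
1 November 2016 is a Tuesday, so the first Monday is November 7 and the second is November 14.
1 March 2017 is a Wednesday, so the first Friday is March 3 and the second is March 10.
At the standard offset (UTC−06:30), 16:41 UTC − 6h30m = 10:11 Mirove Province standard time.
The standard-time date in Mirove Province, 11 March 2017, does not fall between 14 November 2016 and 10 March 2017, so daylight saving is not in effect and Mirove Province is at UTC−06:30.
16:41 UTC − 6h30m = 10:11 Mirove Province.

10:11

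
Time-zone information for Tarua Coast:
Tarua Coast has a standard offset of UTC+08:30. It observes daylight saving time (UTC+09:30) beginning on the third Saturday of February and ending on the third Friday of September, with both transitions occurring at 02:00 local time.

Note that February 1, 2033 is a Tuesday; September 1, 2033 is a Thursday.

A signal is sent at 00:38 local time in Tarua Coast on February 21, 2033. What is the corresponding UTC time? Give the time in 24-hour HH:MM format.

15:08

1 February 2033 is a Tuesday, so the first Saturday is February 5 and the third is February 19.
1 September 2033 is a Thursday, so the first Friday is September 2 and the third is September 16.
February 21, 2033 lies within the daylight-saving period (19 February – 16 September), so Tarua Coast is on daylight time, UTC+09:30.
00:38 local − 9h30m = 15:08 UTC (rolling into the previous day, 20 February 2033).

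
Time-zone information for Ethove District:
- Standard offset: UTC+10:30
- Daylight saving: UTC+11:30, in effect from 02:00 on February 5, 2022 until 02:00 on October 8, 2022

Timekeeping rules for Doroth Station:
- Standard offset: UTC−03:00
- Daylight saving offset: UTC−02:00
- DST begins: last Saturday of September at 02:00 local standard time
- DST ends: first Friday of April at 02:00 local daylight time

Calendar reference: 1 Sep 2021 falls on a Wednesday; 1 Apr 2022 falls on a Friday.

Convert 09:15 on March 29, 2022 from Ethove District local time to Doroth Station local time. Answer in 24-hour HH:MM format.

March 29, 2022 lies within the daylight-saving period (5 February – 8 October), so Ethove District is on daylight time, UTC+11:30.
09:15 Ethove District − 11h30m = 21:45 UTC (rolling into the previous day, 28 March 2022).
1 September 2021 is a Wednesday, so Saturdays fall on 4, 11, 18, 25; the last is September 25.
1 April 2022 is a Friday, so the first Friday is April 1.
At the standard offset (UTC−03:00), 21:45 UTC − 3h = 18:45 Doroth Station standard time.
Daylight saving runs 25 September 2021 – 1 April 2022; the standard-time date in Doroth Station, March 28, 2022, is inside that window, so Doroth Station is at UTC−02:00.
21:45 UTC − 2h = 19:45 Doroth Station.

19:45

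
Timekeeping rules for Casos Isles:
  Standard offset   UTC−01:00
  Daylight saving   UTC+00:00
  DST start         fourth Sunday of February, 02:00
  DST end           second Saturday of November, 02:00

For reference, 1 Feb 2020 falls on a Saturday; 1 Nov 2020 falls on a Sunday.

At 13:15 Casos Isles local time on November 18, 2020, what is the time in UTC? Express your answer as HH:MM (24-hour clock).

1 February 2020 is a Saturday, so the first Sunday is February 2 and the fourth is February 23.
1 November 2020 is a Sunday, so the first Saturday is November 7 and the second is November 14.
November 18, 2020 is outside the daylight-saving period (23 February – 14 November), so Casos Isles is on standard time, UTC−01:00.
13:15 local + 1h = 14:15 UTC.

14:15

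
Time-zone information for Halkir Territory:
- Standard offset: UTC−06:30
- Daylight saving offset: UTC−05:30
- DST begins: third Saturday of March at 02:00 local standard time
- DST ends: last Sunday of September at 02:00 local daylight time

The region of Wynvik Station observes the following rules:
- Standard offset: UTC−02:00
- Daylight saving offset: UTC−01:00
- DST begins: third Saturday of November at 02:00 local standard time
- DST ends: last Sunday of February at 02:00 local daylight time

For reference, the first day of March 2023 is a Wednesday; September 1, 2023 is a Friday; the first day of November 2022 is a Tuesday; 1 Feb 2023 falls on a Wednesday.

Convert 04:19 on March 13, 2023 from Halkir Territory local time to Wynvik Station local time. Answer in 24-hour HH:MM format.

08:49

1 March 2023 is a Wednesday, so the first Saturday is March 4 and the third is March 18.
1 September 2023 is a Friday, so Sundays fall on 3, 10, 17, 24; the last is September 24.
March 13, 2023 is outside the daylight-saving period (18 March – 24 September), so Halkir Territory is on standard time, UTC−06:30.
04:19 Halkir Territory + 6h30m = 10:49 UTC.
1 November 2022 is a Tuesday, so the first Saturday is November 5 and the third is November 19.
1 February 2023 is a Wednesday, so Sundays fall on 5, 12, 19, 26; the last is February 26.
At the standard offset (UTC−02:00), 10:49 UTC − 2h = 08:49 Wynvik Station standard time.
The standard-time date in Wynvik Station, March 13, 2023, is outside the daylight-saving period (19 November 2022 – 26 February 2023), so Wynvik Station is on standard time, UTC−02:00.
10:49 UTC − 2h = 08:49 Wynvik Station.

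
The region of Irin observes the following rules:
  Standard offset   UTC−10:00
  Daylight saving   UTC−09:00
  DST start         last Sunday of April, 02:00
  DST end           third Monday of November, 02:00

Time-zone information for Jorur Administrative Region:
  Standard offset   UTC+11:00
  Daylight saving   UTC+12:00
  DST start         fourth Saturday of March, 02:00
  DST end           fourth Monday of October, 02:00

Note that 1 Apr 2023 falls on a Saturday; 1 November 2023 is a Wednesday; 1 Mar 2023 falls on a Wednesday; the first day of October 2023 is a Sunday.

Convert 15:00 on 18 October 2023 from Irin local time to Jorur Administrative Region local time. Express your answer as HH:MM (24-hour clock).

12:00

1 April 2023 is a Saturday, so Sundays fall on 2, 9, 16, 23, 30; the last is April 30.
1 November 2023 is a Wednesday, so the first Monday is November 6 and the third is November 20.
18 October 2023 lies within the daylight-saving period (30 April – 20 November), so Irin is on daylight time, UTC−09:00.
15:00 Irin + 9h = 00:00 UTC (rolling into the next day, 19 October 2023).
1 March 2023 is a Wednesday, so the first Saturday is March 4 and the fourth is March 25.
1 October 2023 is a Sunday, so the first Monday is October 2 and the fourth is October 23.
At the standard offset (UTC+11:00), 00:00 UTC + 11h = 11:00 Jorur Administrative Region standard time.
The standard-time date in Jorur Administrative Region, 19 October 2023, falls between 25 March and 23 October, so daylight saving is in effect and Jorur Administrative Region is at UTC+12:00.
00:00 UTC + 12h = 12:00 Jorur Administrative Region.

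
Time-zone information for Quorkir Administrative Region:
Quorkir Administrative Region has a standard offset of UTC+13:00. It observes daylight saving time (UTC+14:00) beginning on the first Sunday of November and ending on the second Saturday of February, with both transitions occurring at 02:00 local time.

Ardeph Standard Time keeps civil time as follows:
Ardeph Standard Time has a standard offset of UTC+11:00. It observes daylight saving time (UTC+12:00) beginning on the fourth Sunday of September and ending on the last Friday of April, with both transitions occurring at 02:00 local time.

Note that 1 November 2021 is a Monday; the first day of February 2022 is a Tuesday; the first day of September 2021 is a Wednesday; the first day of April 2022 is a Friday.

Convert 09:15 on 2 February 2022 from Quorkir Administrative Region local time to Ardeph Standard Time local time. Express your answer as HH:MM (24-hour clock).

1 November 2021 is a Monday, so the first Sunday is November 7.
1 February 2022 is a Tuesday, so the first Saturday is February 5 and the second is February 12.
2 February 2022 falls between 7 November 2021 and 12 February 2022, so daylight saving is in effect and Quorkir Administrative Region is at UTC+14:00.
09:15 Quorkir Administrative Region − 14h = 19:15 UTC (rolling into the previous day, 1 February 2022).
1 September 2021 is a Wednesday, so the first Sunday is September 5 and the fourth is September 26.
1 April 2022 is a Friday, so Fridays fall on 1, 8, 15, 22, 29; the last is April 29.
At the standard offset (UTC+11:00), 19:15 UTC + 11h = 06:15 Ardeph Standard Time standard time (rolling into the next day, 2 February 2022).
The standard-time date in Ardeph Standard Time, 2 February 2022, lies within the daylight-saving period (26 September 2021 – 29 April 2022), so Ardeph Standard Time is on daylight time, UTC+12:00.
19:15 UTC + 12h = 07:15 Ardeph Standard Time (rolling into the next day, 2 February 2022).

07:15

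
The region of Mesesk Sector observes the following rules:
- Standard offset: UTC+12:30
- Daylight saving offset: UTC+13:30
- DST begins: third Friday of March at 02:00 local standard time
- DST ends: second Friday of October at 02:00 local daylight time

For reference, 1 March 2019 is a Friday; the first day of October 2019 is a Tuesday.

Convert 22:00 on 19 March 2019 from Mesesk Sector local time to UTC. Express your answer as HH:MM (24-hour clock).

08:30

1 March 2019 is a Friday, so the first Friday is March 1 and the third is March 15.
1 October 2019 is a Tuesday, so the first Friday is October 4 and the second is October 11.
19 March 2019 lies within the daylight-saving period (15 March – 11 October), so Mesesk Sector is on daylight time, UTC+13:30.
22:00 local − 13h30m = 08:30 UTC.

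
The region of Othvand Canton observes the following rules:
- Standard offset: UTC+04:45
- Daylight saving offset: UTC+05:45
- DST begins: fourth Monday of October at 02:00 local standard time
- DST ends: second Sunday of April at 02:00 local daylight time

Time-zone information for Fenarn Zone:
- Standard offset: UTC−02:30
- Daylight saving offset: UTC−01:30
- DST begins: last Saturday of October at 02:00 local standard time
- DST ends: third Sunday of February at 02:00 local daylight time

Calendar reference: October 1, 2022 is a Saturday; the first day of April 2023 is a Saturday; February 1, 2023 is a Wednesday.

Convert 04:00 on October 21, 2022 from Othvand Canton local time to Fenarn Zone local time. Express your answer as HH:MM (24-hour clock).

20:45

1 October 2022 is a Saturday, so the first Monday is October 3 and the fourth is October 24.
1 April 2023 is a Saturday, so the first Sunday is April 2 and the second is April 9.
October 21, 2022 does not fall between 24 October 2022 and 9 April 2023, so daylight saving is not in effect and Othvand Canton is at UTC+04:45.
04:00 Othvand Canton − 4h45m = 23:15 UTC (rolling into the previous day, 20 October 2022).
1 October 2022 is a Saturday, so Saturdays fall on 1, 8, 15, 22, 29; the last is October 29.
1 February 2023 is a Wednesday, so the first Sunday is February 5 and the third is February 19.
At the standard offset (UTC−02:30), 23:15 UTC − 2h30m = 20:45 Fenarn Zone standard time.
The standard-time date in Fenarn Zone, October 20, 2022, is outside the daylight-saving period (29 October 2022 – 19 February 2023), so Fenarn Zone is on standard time, UTC−02:30.
23:15 UTC − 2h30m = 20:45 Fenarn Zone.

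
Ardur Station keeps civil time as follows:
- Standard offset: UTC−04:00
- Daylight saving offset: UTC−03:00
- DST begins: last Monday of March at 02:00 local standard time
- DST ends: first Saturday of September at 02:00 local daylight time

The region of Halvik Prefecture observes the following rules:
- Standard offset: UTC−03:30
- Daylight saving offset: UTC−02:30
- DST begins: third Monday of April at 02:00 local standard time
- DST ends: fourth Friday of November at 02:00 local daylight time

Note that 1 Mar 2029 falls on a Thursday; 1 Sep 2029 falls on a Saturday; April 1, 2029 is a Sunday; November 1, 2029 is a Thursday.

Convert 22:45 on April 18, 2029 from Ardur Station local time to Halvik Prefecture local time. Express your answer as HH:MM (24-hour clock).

23:15

1 March 2029 is a Thursday, so Mondays fall on 5, 12, 19, 26; the last is March 26.
1 September 2029 is a Saturday, so the first Saturday is September 1.
Daylight saving runs 26 March – 1 September; April 18, 2029 is inside that window, so Ardur Station is at UTC−03:00.
22:45 Ardur Station + 3h = 01:45 UTC (rolling into the next day, 19 April 2029).
1 April 2029 is a Sunday, so the first Monday is April 2 and the third is April 16.
1 November 2029 is a Thursday, so the first Friday is November 2 and the fourth is November 23.
At the standard offset (UTC−03:30), 01:45 UTC − 3h30m = 22:15 Halvik Prefecture standard time (rolling into the previous day, 18 April 2029).
The standard-time date in Halvik Prefecture, April 18, 2029, lies within the daylight-saving period (16 April – 23 November), so Halvik Prefecture is on daylight time, UTC−02:30.
01:45 UTC − 2h30m = 23:15 Halvik Prefecture (rolling into the previous day, 18 April 2029).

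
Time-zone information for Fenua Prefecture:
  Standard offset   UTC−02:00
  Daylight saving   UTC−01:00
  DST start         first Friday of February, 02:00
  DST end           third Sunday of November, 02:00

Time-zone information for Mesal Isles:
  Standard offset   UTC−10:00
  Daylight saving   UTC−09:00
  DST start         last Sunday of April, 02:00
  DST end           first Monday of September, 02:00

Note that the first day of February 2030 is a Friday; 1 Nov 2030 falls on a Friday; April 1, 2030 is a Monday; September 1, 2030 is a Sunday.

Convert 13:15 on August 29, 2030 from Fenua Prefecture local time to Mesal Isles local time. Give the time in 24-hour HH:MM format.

1 February 2030 is a Friday, so the first Friday is February 1.
1 November 2030 is a Friday, so the first Sunday is November 3 and the third is November 17.
August 29, 2030 falls between 1 February and 17 November, so daylight saving is in effect and Fenua Prefecture is at UTC−01:00.
13:15 Fenua Prefecture + 1h = 14:15 UTC.
1 April 2030 is a Monday, so Sundays fall on 7, 14, 21, 28; the last is April 28.
1 September 2030 is a Sunday, so the first Monday is September 2.
At the standard offset (UTC−10:00), 14:15 UTC − 10h = 04:15 Mesal Isles standard time.
The standard-time date in Mesal Isles, August 29, 2030, falls between 28 April and 2 September, so daylight saving is in effect and Mesal Isles is at UTC−09:00.
14:15 UTC − 9h = 05:15 Mesal Isles.

05:15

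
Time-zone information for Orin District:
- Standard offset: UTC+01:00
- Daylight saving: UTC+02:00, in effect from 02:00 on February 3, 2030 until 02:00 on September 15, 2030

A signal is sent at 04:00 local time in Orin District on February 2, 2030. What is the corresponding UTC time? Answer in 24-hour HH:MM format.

Daylight saving runs 3 February – 15 September; February 2, 2030 is outside that window, so Orin District is on standard time at UTC+01:00.
04:00 local − 1h = 03:00 UTC.

03:00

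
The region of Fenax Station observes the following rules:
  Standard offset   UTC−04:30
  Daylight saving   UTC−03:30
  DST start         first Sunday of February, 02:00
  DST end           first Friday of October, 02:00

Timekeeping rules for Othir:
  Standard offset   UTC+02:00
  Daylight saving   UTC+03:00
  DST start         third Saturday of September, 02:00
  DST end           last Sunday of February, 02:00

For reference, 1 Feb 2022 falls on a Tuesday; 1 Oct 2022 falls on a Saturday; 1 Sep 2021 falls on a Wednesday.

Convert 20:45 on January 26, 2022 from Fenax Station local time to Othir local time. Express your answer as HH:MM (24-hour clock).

04:15

1 February 2022 is a Tuesday, so the first Sunday is February 6.
1 October 2022 is a Saturday, so the first Friday is October 7.
Daylight saving runs 6 February – 7 October; January 26, 2022 is outside that window, so Fenax Station is on standard time at UTC−04:30.
20:45 Fenax Station + 4h30m = 01:15 UTC (rolling into the next day, 27 January 2022).
1 September 2021 is a Wednesday, so the first Saturday is September 4 and the third is September 18.
1 February 2022 is a Tuesday, so Sundays fall on 6, 13, 20, 27; the last is February 27.
At the standard offset (UTC+02:00), 01:15 UTC + 2h = 03:15 Othir standard time.
Daylight saving runs 18 September 2021 – 27 February 2022; the standard-time date in Othir, January 27, 2022, is inside that window, so Othir is at UTC+03:00.
01:15 UTC + 3h = 04:15 Othir.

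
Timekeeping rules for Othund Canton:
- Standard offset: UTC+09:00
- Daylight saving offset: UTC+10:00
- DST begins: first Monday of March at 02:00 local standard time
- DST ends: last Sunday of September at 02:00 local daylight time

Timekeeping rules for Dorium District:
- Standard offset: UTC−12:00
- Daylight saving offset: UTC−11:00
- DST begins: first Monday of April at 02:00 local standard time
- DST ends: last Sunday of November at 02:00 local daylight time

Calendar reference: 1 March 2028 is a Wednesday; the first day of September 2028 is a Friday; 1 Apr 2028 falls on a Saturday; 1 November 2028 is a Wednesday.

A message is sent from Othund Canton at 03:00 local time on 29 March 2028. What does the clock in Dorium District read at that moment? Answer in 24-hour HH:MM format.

1 March 2028 is a Wednesday, so the first Monday is March 6.
1 September 2028 is a Friday, so Sundays fall on 3, 10, 17, 24; the last is September 24.
29 March 2028 lies within the daylight-saving period (6 March – 24 September), so Othund Canton is on daylight time, UTC+10:00.
03:00 Othund Canton − 10h = 17:00 UTC (rolling into the previous day, 28 March 2028).
1 April 2028 is a Saturday, so the first Monday is April 3.
1 November 2028 is a Wednesday, so Sundays fall on 5, 12, 19, 26; the last is November 26.
At the standard offset (UTC−12:00), 17:00 UTC − 12h = 05:00 Dorium District standard time.
The standard-time date in Dorium District, 28 March 2028, does not fall between 3 April and 26 November, so daylight saving is not in effect and Dorium District is at UTC−12:00.
17:00 UTC − 12h = 05:00 Dorium District.

05:00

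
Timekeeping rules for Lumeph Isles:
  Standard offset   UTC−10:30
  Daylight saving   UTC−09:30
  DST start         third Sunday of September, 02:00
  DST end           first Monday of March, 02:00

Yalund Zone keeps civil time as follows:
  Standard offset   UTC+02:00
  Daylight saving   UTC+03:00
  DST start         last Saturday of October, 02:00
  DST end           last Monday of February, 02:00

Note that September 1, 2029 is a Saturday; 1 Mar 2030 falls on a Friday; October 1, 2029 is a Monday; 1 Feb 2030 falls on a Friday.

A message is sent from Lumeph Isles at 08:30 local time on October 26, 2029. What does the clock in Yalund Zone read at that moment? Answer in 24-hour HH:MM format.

20:00

1 September 2029 is a Saturday, so the first Sunday is September 2 and the third is September 16.
1 March 2030 is a Friday, so the first Monday is March 4.
October 26, 2029 falls between 16 September 2029 and 4 March 2030, so daylight saving is in effect and Lumeph Isles is at UTC−09:30.
08:30 Lumeph Isles + 9h30m = 18:00 UTC.
1 October 2029 is a Monday, so Saturdays fall on 6, 13, 20, 27; the last is October 27.
1 February 2030 is a Friday, so Mondays fall on 4, 11, 18, 25; the last is February 25.
At the standard offset (UTC+02:00), 18:00 UTC + 2h = 20:00 Yalund Zone standard time.
The standard-time date in Yalund Zone, October 26, 2029, does not fall between 27 October 2029 and 25 February 2030, so daylight saving is not in effect and Yalund Zone is at UTC+02:00.
18:00 UTC + 2h = 20:00 Yalund Zone.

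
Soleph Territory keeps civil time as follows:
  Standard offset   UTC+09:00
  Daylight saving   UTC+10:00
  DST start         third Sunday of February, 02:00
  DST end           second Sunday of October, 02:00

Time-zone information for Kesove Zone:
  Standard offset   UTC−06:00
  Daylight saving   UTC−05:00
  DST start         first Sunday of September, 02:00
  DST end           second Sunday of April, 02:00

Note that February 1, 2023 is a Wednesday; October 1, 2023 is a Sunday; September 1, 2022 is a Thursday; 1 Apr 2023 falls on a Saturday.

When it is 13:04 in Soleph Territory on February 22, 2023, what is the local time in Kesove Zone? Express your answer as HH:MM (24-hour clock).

1 February 2023 is a Wednesday, so the first Sunday is February 5 and the third is February 19.
1 October 2023 is a Sunday, so the first Sunday is October 1 and the second is October 8.
February 22, 2023 lies within the daylight-saving period (19 February – 8 October), so Soleph Territory is on daylight time, UTC+10:00.
13:04 Soleph Territory − 10h = 03:04 UTC.
1 September 2022 is a Thursday, so the first Sunday is September 4.
1 April 2023 is a Saturday, so the first Sunday is April 2 and the second is April 9.
At the standard offset (UTC−06:00), 03:04 UTC − 6h = 21:04 Kesove Zone standard time (rolling into the previous day, 21 February 2023).
The standard-time date in Kesove Zone, February 21, 2023, falls between 4 September 2022 and 9 April 2023, so daylight saving is in effect and Kesove Zone is at UTC−05:00.
03:04 UTC − 5h = 22:04 Kesove Zone (rolling into the previous day, 21 February 2023).

22:04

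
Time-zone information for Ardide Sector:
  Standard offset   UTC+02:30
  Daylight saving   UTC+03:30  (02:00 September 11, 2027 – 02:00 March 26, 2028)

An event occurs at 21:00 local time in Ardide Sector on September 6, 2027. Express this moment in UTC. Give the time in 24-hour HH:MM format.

September 6, 2027 is outside the daylight-saving period (11 September 2027 – 26 March 2028), so Ardide Sector is on standard time, UTC+02:30.
21:00 local − 2h30m = 18:30 UTC.

18:30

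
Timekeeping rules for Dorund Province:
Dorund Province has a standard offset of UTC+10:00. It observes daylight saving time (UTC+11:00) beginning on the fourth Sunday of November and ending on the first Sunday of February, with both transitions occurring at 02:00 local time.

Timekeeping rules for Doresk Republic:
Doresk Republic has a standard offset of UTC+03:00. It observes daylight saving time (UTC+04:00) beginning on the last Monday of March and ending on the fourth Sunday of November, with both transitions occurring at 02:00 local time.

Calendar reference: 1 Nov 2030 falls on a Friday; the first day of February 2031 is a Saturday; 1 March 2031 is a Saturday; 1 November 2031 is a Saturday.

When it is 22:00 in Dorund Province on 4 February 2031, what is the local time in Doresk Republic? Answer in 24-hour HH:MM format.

15:00

1 November 2030 is a Friday, so the first Sunday is November 3 and the fourth is November 24.
1 February 2031 is a Saturday, so the first Sunday is February 2.
4 February 2031 does not fall between 24 November 2030 and 2 February 2031, so daylight saving is not in effect and Dorund Province is at UTC+10:00.
22:00 Dorund Province − 10h = 12:00 UTC.
1 March 2031 is a Saturday, so Mondays fall on 3, 10, 17, 24, 31; the last is March 31.
1 November 2031 is a Saturday, so the first Sunday is November 2 and the fourth is November 23.
At the standard offset (UTC+03:00), 12:00 UTC + 3h = 15:00 Doresk Republic standard time.
The standard-time date in Doresk Republic, 4 February 2031, is outside the daylight-saving period (31 March – 23 November), so Doresk Republic is on standard time, UTC+03:00.
12:00 UTC + 3h = 15:00 Doresk Republic.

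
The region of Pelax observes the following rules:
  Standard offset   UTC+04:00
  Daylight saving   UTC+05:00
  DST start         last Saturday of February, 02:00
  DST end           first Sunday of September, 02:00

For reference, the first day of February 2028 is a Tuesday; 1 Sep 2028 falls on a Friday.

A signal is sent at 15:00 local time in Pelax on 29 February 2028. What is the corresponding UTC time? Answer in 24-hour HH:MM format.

10:00

1 February 2028 is a Tuesday, so Saturdays fall on 5, 12, 19, 26; the last is February 26.
1 September 2028 is a Friday, so the first Sunday is September 3.
29 February 2028 falls between 26 February and 3 September, so daylight saving is in effect and Pelax is at UTC+05:00.
15:00 local − 5h = 10:00 UTC.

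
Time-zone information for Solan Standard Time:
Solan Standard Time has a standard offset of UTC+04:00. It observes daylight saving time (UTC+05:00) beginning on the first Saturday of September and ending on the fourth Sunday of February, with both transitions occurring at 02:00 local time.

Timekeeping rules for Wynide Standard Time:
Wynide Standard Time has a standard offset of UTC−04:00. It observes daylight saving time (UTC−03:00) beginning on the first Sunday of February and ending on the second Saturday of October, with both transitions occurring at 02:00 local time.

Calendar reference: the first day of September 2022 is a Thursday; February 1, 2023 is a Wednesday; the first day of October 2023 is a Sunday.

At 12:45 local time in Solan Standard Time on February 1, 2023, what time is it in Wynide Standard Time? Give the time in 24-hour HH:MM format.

1 September 2022 is a Thursday, so the first Saturday is September 3.
1 February 2023 is a Wednesday, so the first Sunday is February 5 and the fourth is February 26.
Daylight saving runs 3 September 2022 – 26 February 2023; February 1, 2023 is inside that window, so Solan Standard Time is at UTC+05:00.
12:45 Solan Standard Time − 5h = 07:45 UTC.
1 February 2023 is a Wednesday, so the first Sunday is February 5.
1 October 2023 is a Sunday, so the first Saturday is October 7 and the second is October 14.
At the standard offset (UTC−04:00), 07:45 UTC − 4h = 03:45 Wynide Standard Time standard time.
The standard-time date in Wynide Standard Time, February 1, 2023, does not fall between 5 February and 14 October, so daylight saving is not in effect and Wynide Standard Time is at UTC−04:00.
07:45 UTC − 4h = 03:45 Wynide Standard Time.

03:45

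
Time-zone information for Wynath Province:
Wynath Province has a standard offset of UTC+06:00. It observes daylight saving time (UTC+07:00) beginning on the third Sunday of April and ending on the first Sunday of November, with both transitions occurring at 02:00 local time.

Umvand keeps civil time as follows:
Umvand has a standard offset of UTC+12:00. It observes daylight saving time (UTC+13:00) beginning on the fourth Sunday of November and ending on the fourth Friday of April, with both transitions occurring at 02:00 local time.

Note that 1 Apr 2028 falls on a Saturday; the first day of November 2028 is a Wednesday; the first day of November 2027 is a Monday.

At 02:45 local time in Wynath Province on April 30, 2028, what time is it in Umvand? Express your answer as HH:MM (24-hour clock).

1 April 2028 is a Saturday, so the first Sunday is April 2 and the third is April 16.
1 November 2028 is a Wednesday, so the first Sunday is November 5.
April 30, 2028 falls between 16 April and 5 November, so daylight saving is in effect and Wynath Province is at UTC+07:00.
02:45 Wynath Province − 7h = 19:45 UTC (rolling into the previous day, 29 April 2028).
1 November 2027 is a Monday, so the first Sunday is November 7 and the fourth is November 28.
1 April 2028 is a Saturday, so the first Friday is April 7 and the fourth is April 28.
At the standard offset (UTC+12:00), 19:45 UTC + 12h = 07:45 Umvand standard time (rolling into the next day, 30 April 2028).
The standard-time date in Umvand, April 30, 2028, is outside the daylight-saving period (28 November 2027 – 28 April 2028), so Umvand is on standard time, UTC+12:00.
19:45 UTC + 12h = 07:45 Umvand (rolling into the next day, 30 April 2028).

07:45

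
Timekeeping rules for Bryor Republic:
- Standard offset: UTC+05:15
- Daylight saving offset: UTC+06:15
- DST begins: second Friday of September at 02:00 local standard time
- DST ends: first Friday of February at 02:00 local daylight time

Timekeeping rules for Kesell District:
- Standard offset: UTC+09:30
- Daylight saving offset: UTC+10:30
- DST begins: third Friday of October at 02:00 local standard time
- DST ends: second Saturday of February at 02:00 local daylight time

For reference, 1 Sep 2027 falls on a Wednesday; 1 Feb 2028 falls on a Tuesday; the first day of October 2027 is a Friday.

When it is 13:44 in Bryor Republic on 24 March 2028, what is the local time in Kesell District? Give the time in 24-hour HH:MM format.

1 September 2027 is a Wednesday, so the first Friday is September 3 and the second is September 10.
1 February 2028 is a Tuesday, so the first Friday is February 4.
24 March 2028 is outside the daylight-saving period (10 September 2027 – 4 February 2028), so Bryor Republic is on standard time, UTC+05:15.
13:44 Bryor Republic − 5h15m = 08:29 UTC.
1 October 2027 is a Friday, so the first Friday is October 1 and the third is October 15.
1 February 2028 is a Tuesday, so the first Saturday is February 5 and the second is February 12.
At the standard offset (UTC+09:30), 08:29 UTC + 9h30m = 17:59 Kesell District standard time.
Daylight saving runs 15 October 2027 – 12 February 2028; the standard-time date in Kesell District, 24 March 2028, is outside that window, so Kesell District is on standard time at UTC+09:30.
08:29 UTC + 9h30m = 17:59 Kesell District.

17:59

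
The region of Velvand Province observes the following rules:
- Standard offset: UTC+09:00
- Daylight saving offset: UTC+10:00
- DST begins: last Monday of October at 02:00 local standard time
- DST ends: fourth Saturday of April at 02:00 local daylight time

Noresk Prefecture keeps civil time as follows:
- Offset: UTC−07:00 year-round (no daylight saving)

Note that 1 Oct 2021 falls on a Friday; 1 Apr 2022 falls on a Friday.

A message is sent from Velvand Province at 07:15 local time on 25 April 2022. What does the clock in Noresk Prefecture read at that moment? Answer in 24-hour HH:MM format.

1 October 2021 is a Friday, so Mondays fall on 4, 11, 18, 25; the last is October 25.
1 April 2022 is a Friday, so the first Saturday is April 2 and the fourth is April 23.
25 April 2022 is outside the daylight-saving period (25 October 2021 – 23 April 2022), so Velvand Province is on standard time, UTC+09:00.
07:15 Velvand Province − 9h = 22:15 UTC (rolling into the previous day, 24 April 2022).
Noresk Prefecture stays on UTC−07:00 all year.
22:15 UTC − 7h = 15:15 Noresk Prefecture.

15:15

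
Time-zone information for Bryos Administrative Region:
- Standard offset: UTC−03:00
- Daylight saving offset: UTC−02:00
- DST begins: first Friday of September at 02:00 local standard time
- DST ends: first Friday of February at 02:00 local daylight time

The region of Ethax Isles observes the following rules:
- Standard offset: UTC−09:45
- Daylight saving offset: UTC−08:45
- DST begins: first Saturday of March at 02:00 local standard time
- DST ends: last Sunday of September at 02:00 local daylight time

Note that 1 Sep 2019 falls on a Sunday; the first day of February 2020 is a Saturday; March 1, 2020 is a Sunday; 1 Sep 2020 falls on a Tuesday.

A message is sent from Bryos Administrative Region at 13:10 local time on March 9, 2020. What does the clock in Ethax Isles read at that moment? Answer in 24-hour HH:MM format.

07:25

1 September 2019 is a Sunday, so the first Friday is September 6.
1 February 2020 is a Saturday, so the first Friday is February 7.
March 9, 2020 is outside the daylight-saving period (6 September 2019 – 7 February 2020), so Bryos Administrative Region is on standard time, UTC−03:00.
13:10 Bryos Administrative Region + 3h = 16:10 UTC.
1 March 2020 is a Sunday, so the first Saturday is March 7.
1 September 2020 is a Tuesday, so Sundays fall on 6, 13, 20, 27; the last is September 27.
At the standard offset (UTC−09:45), 16:10 UTC − 9h45m = 06:25 Ethax Isles standard time.
The standard-time date in Ethax Isles, March 9, 2020, falls between 7 March and 27 September, so daylight saving is in effect and Ethax Isles is at UTC−08:45.
16:10 UTC − 8h45m = 07:25 Ethax Isles.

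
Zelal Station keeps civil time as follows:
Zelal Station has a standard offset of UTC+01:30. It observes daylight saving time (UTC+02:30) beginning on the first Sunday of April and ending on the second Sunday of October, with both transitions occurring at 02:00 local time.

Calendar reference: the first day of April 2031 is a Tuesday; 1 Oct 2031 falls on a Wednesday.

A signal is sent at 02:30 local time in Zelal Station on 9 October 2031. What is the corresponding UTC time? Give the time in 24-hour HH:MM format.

1 April 2031 is a Tuesday, so the first Sunday is April 6.
1 October 2031 is a Wednesday, so the first Sunday is October 5 and the second is October 12.
9 October 2031 falls between 6 April and 12 October, so daylight saving is in effect and Zelal Station is at UTC+02:30.
02:30 local − 2h30m = 00:00 UTC.

00:00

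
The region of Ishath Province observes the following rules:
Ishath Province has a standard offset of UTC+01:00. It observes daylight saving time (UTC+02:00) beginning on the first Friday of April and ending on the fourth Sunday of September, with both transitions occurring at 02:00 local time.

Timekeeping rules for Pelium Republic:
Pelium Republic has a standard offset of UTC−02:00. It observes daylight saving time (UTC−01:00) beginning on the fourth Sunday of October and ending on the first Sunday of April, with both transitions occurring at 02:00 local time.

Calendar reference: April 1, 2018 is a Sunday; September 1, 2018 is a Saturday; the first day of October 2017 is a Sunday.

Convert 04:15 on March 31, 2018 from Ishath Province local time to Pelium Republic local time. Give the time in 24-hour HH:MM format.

02:15

1 April 2018 is a Sunday, so the first Friday is April 6.
1 September 2018 is a Saturday, so the first Sunday is September 2 and the fourth is September 23.
March 31, 2018 does not fall between 6 April and 23 September, so daylight saving is not in effect and Ishath Province is at UTC+01:00.
04:15 Ishath Province − 1h = 03:15 UTC.
1 October 2017 is a Sunday, so the first Sunday is October 1 and the fourth is October 22.
1 April 2018 is a Sunday, so the first Sunday is April 1.
At the standard offset (UTC−02:00), 03:15 UTC − 2h = 01:15 Pelium Republic standard time.
The standard-time date in Pelium Republic, March 31, 2018, lies within the daylight-saving period (22 October 2017 – 1 April 2018), so Pelium Republic is on daylight time, UTC−01:00.
03:15 UTC − 1h = 02:15 Pelium Republic.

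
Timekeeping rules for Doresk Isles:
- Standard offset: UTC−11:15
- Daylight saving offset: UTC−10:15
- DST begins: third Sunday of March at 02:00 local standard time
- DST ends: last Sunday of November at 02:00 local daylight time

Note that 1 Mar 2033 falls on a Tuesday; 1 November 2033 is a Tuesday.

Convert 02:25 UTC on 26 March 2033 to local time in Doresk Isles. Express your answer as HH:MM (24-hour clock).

16:10

1 March 2033 is a Tuesday, so the first Sunday is March 6 and the third is March 20.
1 November 2033 is a Tuesday, so Sundays fall on 6, 13, 20, 27; the last is November 27.
At the standard offset (UTC−11:15), 02:25 UTC − 11h15m = 15:10 Doresk Isles standard time (rolling into the previous day, 25 March 2033).
Daylight saving runs 20 March – 27 November; the standard-time date in Doresk Isles, 25 March 2033, is inside that window, so Doresk Isles is at UTC−10:15.
02:25 UTC − 10h15m = 16:10 local (rolling into the previous day, 25 March 2033).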